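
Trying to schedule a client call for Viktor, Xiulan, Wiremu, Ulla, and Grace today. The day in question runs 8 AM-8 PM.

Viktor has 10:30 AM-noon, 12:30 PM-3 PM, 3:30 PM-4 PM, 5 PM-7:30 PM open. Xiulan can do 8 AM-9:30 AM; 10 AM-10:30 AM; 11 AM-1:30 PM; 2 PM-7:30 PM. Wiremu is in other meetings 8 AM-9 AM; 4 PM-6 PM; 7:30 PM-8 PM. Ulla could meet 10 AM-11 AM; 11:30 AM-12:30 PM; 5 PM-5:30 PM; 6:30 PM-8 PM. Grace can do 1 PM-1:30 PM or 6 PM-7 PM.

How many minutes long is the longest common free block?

Viktor free: 10:30-12:00, 12:30-15:00, 15:30-16:00, 17:00-19:30.
Xiulan free: 08:00-09:30, 10:00-10:30, 11:00-13:30, 14:00-19:30.
Wiremu free: 09:00-16:00, 18:00-19:30 (invert busy blocks within the working day).
Ulla free: 10:00-11:00, 11:30-12:30, 17:00-17:30, 18:30-20:00.
Grace free: 13:00-13:30, 18:00-19:00.
Viktor ∩ Xiulan: 11:00-12:00, 12:30-13:30, 14:00-15:00, 15:30-16:00, 17:00-19:30.
Viktor ∩ Xiulan ∩ Wiremu: 11:00-12:00, 12:30-13:30, 14:00-15:00, 15:30-16:00, 18:00-19:30.
Viktor ∩ Xiulan ∩ Wiremu ∩ Ulla: 11:30-12:00, 18:30-19:30.
Viktor ∩ Xiulan ∩ Wiremu ∩ Ulla ∩ Grace: 18:30-19:00.
The longest is 18:30-19:00 at 30 minutes.

30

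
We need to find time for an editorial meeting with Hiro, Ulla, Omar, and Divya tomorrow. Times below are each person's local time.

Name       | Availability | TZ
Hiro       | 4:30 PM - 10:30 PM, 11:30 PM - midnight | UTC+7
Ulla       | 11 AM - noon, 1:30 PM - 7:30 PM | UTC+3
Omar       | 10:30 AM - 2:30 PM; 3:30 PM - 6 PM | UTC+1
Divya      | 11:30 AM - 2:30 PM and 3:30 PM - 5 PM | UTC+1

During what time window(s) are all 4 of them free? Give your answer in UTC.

10:30-13:30, 14:30-15:30

Hiro in UTC: 09:30-15:30, 16:30-17:00 (subtract 7h to convert from UTC+7).
Ulla in UTC: 08:00-09:00, 10:30-16:30 (subtract 3h to convert from UTC+3).
Omar in UTC: 09:30-13:30, 14:30-17:00 (subtract 1h to convert from UTC+1).
Divya in UTC: 10:30-13:30, 14:30-16:00 (subtract 1h to convert from UTC+1).
Hiro ∩ Ulla: 10:30-15:30.
Hiro ∩ Ulla ∩ Omar: 10:30-13:30, 14:30-15:30.
Hiro ∩ Ulla ∩ Omar ∩ Divya: 10:30-13:30, 14:30-15:30.
Those are the intersection windows.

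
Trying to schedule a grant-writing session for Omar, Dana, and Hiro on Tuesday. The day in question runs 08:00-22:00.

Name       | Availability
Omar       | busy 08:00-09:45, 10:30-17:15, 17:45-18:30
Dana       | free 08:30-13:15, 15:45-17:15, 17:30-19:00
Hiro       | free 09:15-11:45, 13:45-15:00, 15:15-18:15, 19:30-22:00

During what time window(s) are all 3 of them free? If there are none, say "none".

Omar free: 09:45-10:30, 17:15-17:45, 18:30-22:00 (invert busy blocks within the working day).
Dana free: 08:30-13:15, 15:45-17:15, 17:30-19:00.
Hiro free: 09:15-11:45, 13:45-15:00, 15:15-18:15, 19:30-22:00.
Omar ∩ Dana: 09:45-10:30, 17:30-17:45, 18:30-19:00.
Omar ∩ Dana ∩ Hiro: 09:45-10:30, 17:30-17:45.

09:45-10:30, 17:30-17:45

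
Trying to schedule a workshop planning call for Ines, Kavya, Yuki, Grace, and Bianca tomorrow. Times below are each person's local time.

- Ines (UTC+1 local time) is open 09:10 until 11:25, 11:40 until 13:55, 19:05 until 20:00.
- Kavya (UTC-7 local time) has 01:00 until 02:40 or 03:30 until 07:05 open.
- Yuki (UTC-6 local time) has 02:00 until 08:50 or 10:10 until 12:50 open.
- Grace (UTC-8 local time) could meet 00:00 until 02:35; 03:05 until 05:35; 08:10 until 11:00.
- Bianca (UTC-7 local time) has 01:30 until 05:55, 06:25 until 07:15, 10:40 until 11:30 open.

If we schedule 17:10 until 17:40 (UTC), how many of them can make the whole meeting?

2

Ines in UTC: 08:10-10:25, 10:40-12:55, 18:05-19:00 (subtract 1h to convert from UTC+1).
Kavya in UTC: 08:00-09:40, 10:30-14:05 (add 7h to convert from UTC-7).
Yuki in UTC: 08:00-14:50, 16:10-18:50 (add 6h to convert from UTC-6).
Grace in UTC: 08:00-10:35, 11:05-13:35, 16:10-19:00 (add 8h to convert from UTC-8).
Bianca in UTC: 08:30-12:55, 13:25-14:15, 17:40-18:30 (add 7h to convert from UTC-7).
Yuki and Grace can make the full 17:10-17:40 slot — that's 2.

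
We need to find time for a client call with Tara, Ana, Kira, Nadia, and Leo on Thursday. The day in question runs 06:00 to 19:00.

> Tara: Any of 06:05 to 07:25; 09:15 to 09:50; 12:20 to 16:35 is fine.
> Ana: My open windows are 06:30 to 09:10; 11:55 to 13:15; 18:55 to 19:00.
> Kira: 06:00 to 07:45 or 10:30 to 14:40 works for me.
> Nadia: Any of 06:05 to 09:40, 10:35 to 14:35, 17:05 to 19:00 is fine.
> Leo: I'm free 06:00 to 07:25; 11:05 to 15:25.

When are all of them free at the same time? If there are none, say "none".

Tara ∩ Ana: 06:30-07:25, 12:20-13:15.
Tara ∩ Ana ∩ Kira: 06:30-07:25, 12:20-13:15.
Tara ∩ Ana ∩ Kira ∩ Nadia: 06:30-07:25, 12:20-13:15.
Tara ∩ Ana ∩ Kira ∩ Nadia ∩ Leo: 06:30-07:25, 12:20-13:15.
Those are the intersection windows.

06:30-07:25, 12:20-13:15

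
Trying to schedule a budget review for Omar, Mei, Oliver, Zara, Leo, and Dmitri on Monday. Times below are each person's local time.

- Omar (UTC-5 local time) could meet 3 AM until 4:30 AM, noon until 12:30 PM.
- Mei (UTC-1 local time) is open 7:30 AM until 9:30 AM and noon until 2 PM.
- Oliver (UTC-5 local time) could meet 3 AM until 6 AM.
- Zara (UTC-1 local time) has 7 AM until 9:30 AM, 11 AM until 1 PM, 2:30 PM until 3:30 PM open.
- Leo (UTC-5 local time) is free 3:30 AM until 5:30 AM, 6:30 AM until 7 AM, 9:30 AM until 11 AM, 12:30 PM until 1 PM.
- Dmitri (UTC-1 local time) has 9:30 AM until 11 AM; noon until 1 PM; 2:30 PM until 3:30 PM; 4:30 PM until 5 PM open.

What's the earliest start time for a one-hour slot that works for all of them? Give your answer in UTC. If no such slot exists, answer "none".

none

Omar in UTC: 08:00-09:30, 17:00-17:30 (add 5h to convert from UTC-5).
Mei in UTC: 08:30-10:30, 13:00-15:00 (add 1h to convert from UTC-1).
Oliver in UTC: 08:00-11:00 (add 5h to convert from UTC-5).
Zara in UTC: 08:00-10:30, 12:00-14:00, 15:30-16:30 (add 1h to convert from UTC-1).
Leo in UTC: 08:30-10:30, 11:30-12:00, 14:30-16:00, 17:30-18:00 (add 5h to convert from UTC-5).
Dmitri in UTC: 10:30-12:00, 13:00-14:00, 15:30-16:30, 17:30-18:00 (add 1h to convert from UTC-1).
Omar ∩ Mei: 08:30-09:30.
Omar ∩ Mei ∩ Oliver: 08:30-09:30.
Omar ∩ Mei ∩ Oliver ∩ Zara: 08:30-09:30.
Omar ∩ Mei ∩ Oliver ∩ Zara ∩ Leo: 08:30-09:30.
Omar ∩ Mei ∩ Oliver ∩ Zara ∩ Leo ∩ Dmitri: ∅.
There is no time when everyone is free.
No common window is at least 60 minutes long.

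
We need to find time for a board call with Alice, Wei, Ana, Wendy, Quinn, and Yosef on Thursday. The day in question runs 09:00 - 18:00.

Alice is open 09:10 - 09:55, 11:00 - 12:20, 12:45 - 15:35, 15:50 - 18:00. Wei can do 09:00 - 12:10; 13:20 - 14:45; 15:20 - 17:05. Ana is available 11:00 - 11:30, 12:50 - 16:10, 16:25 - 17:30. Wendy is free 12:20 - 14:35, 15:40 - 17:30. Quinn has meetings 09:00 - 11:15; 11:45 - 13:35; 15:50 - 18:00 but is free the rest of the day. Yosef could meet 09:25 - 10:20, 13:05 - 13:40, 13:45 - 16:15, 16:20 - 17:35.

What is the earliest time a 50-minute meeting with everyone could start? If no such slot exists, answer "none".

Alice free: 09:10-09:55, 11:00-12:20, 12:45-15:35, 15:50-18:00.
Wei free: 09:00-12:10, 13:20-14:45, 15:20-17:05.
Ana free: 11:00-11:30, 12:50-16:10, 16:25-17:30.
Wendy free: 12:20-14:35, 15:40-17:30.
Quinn free: 11:15-11:45, 13:35-15:50 (invert busy blocks within the working day).
Yosef free: 09:25-10:20, 13:05-13:40, 13:45-16:15, 16:20-17:35.
Alice ∩ Wei: 09:10-09:55, 11:00-12:10, 13:20-14:45, 15:20-15:35, 15:50-17:05.
Alice ∩ Wei ∩ Ana: 11:00-11:30, 13:20-14:45, 15:20-15:35, 15:50-16:10, 16:25-17:05.
Alice ∩ Wei ∩ Ana ∩ Wendy: 13:20-14:35, 15:50-16:10, 16:25-17:05.
Alice ∩ Wei ∩ Ana ∩ Wendy ∩ Quinn: 13:35-14:35.
Alice ∩ Wei ∩ Ana ∩ Wendy ∩ Quinn ∩ Yosef: 13:35-13:40, 13:45-14:35.
So the common availability across everyone is 13:35-13:40, 13:45-14:35.
The first common window of at least 50 minutes is 13:45-14:35, so the earliest start is 13:45.

13:45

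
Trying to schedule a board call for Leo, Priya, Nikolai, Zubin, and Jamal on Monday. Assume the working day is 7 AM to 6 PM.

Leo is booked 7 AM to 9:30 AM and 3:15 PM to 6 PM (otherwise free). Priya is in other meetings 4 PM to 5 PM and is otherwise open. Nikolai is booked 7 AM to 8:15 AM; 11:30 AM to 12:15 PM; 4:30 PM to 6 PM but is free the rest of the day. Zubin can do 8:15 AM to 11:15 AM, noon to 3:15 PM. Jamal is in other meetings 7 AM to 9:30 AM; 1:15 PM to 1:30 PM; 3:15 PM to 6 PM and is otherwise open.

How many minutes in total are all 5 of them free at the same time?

Leo free: 09:30-15:15 (invert busy blocks within the working day).
Priya free: 07:00-16:00, 17:00-18:00 (invert busy blocks within the working day).
Nikolai free: 08:15-11:30, 12:15-16:30 (invert busy blocks within the working day).
Zubin free: 08:15-11:15, 12:00-15:15.
Jamal free: 09:30-13:15, 13:30-15:15 (invert busy blocks within the working day).
Leo ∩ Priya: 09:30-15:15.
Leo ∩ Priya ∩ Nikolai: 09:30-11:30, 12:15-15:15.
Leo ∩ Priya ∩ Nikolai ∩ Zubin: 09:30-11:15, 12:15-15:15.
Leo ∩ Priya ∩ Nikolai ∩ Zubin ∩ Jamal: 09:30-11:15, 12:15-13:15, 13:30-15:15.
So the common availability across everyone is 09:30-11:15, 12:15-13:15, 13:30-15:15.
Summing the common windows: 105 + 60 + 105 = 270 minutes.

270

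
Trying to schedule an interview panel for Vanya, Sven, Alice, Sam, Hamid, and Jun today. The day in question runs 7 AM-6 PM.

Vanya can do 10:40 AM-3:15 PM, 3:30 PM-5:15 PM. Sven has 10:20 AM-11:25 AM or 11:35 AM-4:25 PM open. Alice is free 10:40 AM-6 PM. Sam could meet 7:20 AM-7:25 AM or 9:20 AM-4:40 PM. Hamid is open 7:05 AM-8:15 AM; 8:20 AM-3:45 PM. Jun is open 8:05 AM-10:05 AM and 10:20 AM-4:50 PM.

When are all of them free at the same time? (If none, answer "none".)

10:40-11:25, 11:35-15:15, 15:30-15:45

Vanya ∩ Sven: 10:40-11:25, 11:35-15:15, 15:30-16:25.
Vanya ∩ Sven ∩ Alice: 10:40-11:25, 11:35-15:15, 15:30-16:25.
Vanya ∩ Sven ∩ Alice ∩ Sam: 10:40-11:25, 11:35-15:15, 15:30-16:25.
Vanya ∩ Sven ∩ Alice ∩ Sam ∩ Hamid: 10:40-11:25, 11:35-15:15, 15:30-15:45.
Vanya ∩ Sven ∩ Alice ∩ Sam ∩ Hamid ∩ Jun: 10:40-11:25, 11:35-15:15, 15:30-15:45.
So the common availability across everyone is 10:40-11:25, 11:35-15:15, 15:30-15:45.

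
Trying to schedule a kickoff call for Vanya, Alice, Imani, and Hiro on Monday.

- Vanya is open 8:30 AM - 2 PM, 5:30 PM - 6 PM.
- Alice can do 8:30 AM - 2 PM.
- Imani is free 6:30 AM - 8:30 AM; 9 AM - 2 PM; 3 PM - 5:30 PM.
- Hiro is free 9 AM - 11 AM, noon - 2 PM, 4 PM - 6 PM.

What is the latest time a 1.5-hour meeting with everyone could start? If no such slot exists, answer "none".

Vanya ∩ Alice: 08:30-14:00.
Vanya ∩ Alice ∩ Imani: 09:00-14:00.
Vanya ∩ Alice ∩ Imani ∩ Hiro: 09:00-11:00, 12:00-14:00.
The last common window of at least 90 minutes is 12:00-14:00; a 90-minute meeting can start as late as 12:30 and still end by 14:00.

12:30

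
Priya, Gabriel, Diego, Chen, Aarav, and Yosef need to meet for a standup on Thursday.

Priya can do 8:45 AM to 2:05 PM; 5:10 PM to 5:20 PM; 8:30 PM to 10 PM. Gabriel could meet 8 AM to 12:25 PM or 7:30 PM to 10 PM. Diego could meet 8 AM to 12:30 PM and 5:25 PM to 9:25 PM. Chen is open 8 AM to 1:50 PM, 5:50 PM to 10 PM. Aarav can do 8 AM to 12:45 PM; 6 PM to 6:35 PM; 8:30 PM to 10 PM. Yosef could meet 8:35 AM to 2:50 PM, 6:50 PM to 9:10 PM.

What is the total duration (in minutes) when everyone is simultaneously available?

260

Priya ∩ Gabriel: 08:45-12:25, 20:30-22:00.
Priya ∩ Gabriel ∩ Diego: 08:45-12:25, 20:30-21:25.
Priya ∩ Gabriel ∩ Diego ∩ Chen: 08:45-12:25, 20:30-21:25.
Priya ∩ Gabriel ∩ Diego ∩ Chen ∩ Aarav: 08:45-12:25, 20:30-21:25.
Priya ∩ Gabriel ∩ Diego ∩ Chen ∩ Aarav ∩ Yosef: 08:45-12:25, 20:30-21:10.
Summing the common windows: 220 + 40 = 260 minutes.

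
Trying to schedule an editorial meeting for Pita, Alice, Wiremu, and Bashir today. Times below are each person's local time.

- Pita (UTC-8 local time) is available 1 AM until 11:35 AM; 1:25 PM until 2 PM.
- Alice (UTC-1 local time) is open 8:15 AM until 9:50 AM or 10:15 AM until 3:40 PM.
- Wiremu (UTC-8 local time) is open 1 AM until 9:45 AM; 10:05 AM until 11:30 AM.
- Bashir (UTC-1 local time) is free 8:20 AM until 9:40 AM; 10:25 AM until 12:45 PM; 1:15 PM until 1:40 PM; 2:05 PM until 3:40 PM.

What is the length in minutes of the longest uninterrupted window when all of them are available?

140

Pita in UTC: 09:00-19:35, 21:25-22:00 (add 8h to convert from UTC-8).
Alice in UTC: 09:15-10:50, 11:15-16:40 (add 1h to convert from UTC-1).
Wiremu in UTC: 09:00-17:45, 18:05-19:30 (add 8h to convert from UTC-8).
Bashir in UTC: 09:20-10:40, 11:25-13:45, 14:15-14:40, 15:05-16:40 (add 1h to convert from UTC-1).
Pita ∩ Alice: 09:15-10:50, 11:15-16:40.
Pita ∩ Alice ∩ Wiremu: 09:15-10:50, 11:15-16:40.
Pita ∩ Alice ∩ Wiremu ∩ Bashir: 09:20-10:40, 11:25-13:45, 14:15-14:40, 15:05-16:40.
The longest is 11:25-13:45 at 140 minutes.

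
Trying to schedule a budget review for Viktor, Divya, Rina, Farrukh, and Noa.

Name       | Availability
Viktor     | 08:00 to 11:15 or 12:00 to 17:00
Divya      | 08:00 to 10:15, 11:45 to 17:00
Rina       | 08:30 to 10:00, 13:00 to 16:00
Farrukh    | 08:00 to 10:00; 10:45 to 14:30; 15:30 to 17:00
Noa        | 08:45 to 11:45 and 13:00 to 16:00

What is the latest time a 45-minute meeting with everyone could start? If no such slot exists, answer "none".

13:45

Viktor ∩ Divya: 08:00-10:15, 12:00-17:00.
Viktor ∩ Divya ∩ Rina: 08:30-10:00, 13:00-16:00.
Viktor ∩ Divya ∩ Rina ∩ Farrukh: 08:30-10:00, 13:00-14:30, 15:30-16:00.
Viktor ∩ Divya ∩ Rina ∩ Farrukh ∩ Noa: 08:45-10:00, 13:00-14:30, 15:30-16:00.
The last common window of at least 45 minutes is 13:00-14:30; a 45-minute meeting can start as late as 13:45 and still end by 14:30.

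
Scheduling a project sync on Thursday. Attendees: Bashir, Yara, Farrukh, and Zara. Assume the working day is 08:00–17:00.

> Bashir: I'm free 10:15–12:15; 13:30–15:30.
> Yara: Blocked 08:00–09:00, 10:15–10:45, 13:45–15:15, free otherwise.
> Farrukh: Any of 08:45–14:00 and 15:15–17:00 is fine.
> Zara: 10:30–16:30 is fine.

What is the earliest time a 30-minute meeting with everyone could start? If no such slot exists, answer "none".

Bashir free: 10:15-12:15, 13:30-15:30.
Yara free: 09:00-10:15, 10:45-13:45, 15:15-17:00 (invert busy blocks within the working day).
Farrukh free: 08:45-14:00, 15:15-17:00.
Zara free: 10:30-16:30.
Bashir ∩ Yara: 10:45-12:15, 13:30-13:45, 15:15-15:30.
Bashir ∩ Yara ∩ Farrukh: 10:45-12:15, 13:30-13:45, 15:15-15:30.
Bashir ∩ Yara ∩ Farrukh ∩ Zara: 10:45-12:15, 13:30-13:45, 15:15-15:30.
The first common window of at least 30 minutes is 10:45-12:15, so the earliest start is 10:45.

10:45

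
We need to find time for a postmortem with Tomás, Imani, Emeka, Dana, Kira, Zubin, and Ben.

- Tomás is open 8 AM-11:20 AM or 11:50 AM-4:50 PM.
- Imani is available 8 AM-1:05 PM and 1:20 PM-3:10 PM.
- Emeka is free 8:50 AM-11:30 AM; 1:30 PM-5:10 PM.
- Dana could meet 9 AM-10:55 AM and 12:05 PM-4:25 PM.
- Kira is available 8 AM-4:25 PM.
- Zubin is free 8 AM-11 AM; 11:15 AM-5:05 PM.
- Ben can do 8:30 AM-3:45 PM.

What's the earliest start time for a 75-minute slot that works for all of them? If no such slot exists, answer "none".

Tomás ∩ Imani: 08:00-11:20, 11:50-13:05, 13:20-15:10.
Tomás ∩ Imani ∩ Emeka: 08:50-11:20, 13:30-15:10.
Tomás ∩ Imani ∩ Emeka ∩ Dana: 09:00-10:55, 13:30-15:10.
Tomás ∩ Imani ∩ Emeka ∩ Dana ∩ Kira: 09:00-10:55, 13:30-15:10.
Tomás ∩ Imani ∩ Emeka ∩ Dana ∩ Kira ∩ Zubin: 09:00-10:55, 13:30-15:10.
Tomás ∩ Imani ∩ Emeka ∩ Dana ∩ Kira ∩ Zubin ∩ Ben: 09:00-10:55, 13:30-15:10.
So the common availability across everyone is 09:00-10:55, 13:30-15:10.
The first common window of at least 75 minutes is 09:00-10:55, so the earliest start is 09:00.

09:00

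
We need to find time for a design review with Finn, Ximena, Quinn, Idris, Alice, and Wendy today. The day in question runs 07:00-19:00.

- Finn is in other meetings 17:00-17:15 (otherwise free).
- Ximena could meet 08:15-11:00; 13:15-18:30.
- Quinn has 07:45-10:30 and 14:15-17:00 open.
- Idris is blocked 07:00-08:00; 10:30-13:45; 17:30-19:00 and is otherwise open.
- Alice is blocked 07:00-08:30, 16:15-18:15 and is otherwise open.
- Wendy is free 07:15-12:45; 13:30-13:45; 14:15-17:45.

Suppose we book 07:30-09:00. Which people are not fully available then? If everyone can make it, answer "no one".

Finn free: 07:00-17:00, 17:15-19:00 (invert busy blocks within the working day).
Ximena free: 08:15-11:00, 13:15-18:30.
Quinn free: 07:45-10:30, 14:15-17:00.
Idris free: 08:00-10:30, 13:45-17:30 (invert busy blocks within the working day).
Alice free: 08:30-16:15, 18:15-19:00 (invert busy blocks within the working day).
Wendy free: 07:15-12:45, 13:30-13:45, 14:15-17:45.
Finn: free for 07:30-09:00. Ximena: not fully free for 07:30-09:00. Quinn: not fully free for 07:30-09:00. Idris: not fully free for 07:30-09:00. Alice: not fully free for 07:30-09:00. Wendy: free for 07:30-09:00.

Alice, Idris, Quinn, Ximena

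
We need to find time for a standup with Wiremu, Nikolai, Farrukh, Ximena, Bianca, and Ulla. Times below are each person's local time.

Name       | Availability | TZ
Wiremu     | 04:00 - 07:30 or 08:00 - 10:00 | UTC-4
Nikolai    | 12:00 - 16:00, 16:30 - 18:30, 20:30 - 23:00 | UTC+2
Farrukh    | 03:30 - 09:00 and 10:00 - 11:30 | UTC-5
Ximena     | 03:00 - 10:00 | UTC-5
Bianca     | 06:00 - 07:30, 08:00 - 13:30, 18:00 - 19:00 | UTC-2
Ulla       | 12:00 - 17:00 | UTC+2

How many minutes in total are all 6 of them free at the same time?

Wiremu in UTC: 08:00-11:30, 12:00-14:00 (add 4h to convert from UTC-4).
Nikolai in UTC: 10:00-14:00, 14:30-16:30, 18:30-21:00 (subtract 2h to convert from UTC+2).
Farrukh in UTC: 08:30-14:00, 15:00-16:30 (add 5h to convert from UTC-5).
Ximena in UTC: 08:00-15:00 (add 5h to convert from UTC-5).
Bianca in UTC: 08:00-09:30, 10:00-15:30, 20:00-21:00 (add 2h to convert from UTC-2).
Ulla in UTC: 10:00-15:00 (subtract 2h to convert from UTC+2).
Wiremu ∩ Nikolai: 10:00-11:30, 12:00-14:00.
Wiremu ∩ Nikolai ∩ Farrukh: 10:00-11:30, 12:00-14:00.
Wiremu ∩ Nikolai ∩ Farrukh ∩ Ximena: 10:00-11:30, 12:00-14:00.
Wiremu ∩ Nikolai ∩ Farrukh ∩ Ximena ∩ Bianca: 10:00-11:30, 12:00-14:00.
Wiremu ∩ Nikolai ∩ Farrukh ∩ Ximena ∩ Bianca ∩ Ulla: 10:00-11:30, 12:00-14:00.
Summing the common windows: 90 + 120 = 210 minutes.

210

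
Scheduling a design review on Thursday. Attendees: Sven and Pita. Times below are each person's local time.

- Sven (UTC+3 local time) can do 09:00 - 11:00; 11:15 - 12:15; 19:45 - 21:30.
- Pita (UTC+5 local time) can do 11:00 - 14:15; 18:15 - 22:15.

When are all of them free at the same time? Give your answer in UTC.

Sven in UTC: 06:00-08:00, 08:15-09:15, 16:45-18:30 (subtract 3h to convert from UTC+3).
Pita in UTC: 06:00-09:15, 13:15-17:15 (subtract 5h to convert from UTC+5).
Sven ∩ Pita: 06:00-08:00, 08:15-09:15, 16:45-17:15.
Those are the intersection windows.

06:00-08:00, 08:15-09:15, 16:45-17:15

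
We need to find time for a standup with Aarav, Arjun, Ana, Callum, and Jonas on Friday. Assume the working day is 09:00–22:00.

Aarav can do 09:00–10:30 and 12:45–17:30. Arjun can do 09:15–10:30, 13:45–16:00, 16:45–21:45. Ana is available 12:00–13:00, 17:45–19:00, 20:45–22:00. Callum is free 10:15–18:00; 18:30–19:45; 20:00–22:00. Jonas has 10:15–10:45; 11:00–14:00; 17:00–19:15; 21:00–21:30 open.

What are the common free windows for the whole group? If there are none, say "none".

Aarav ∩ Arjun: 09:15-10:30, 13:45-16:00, 16:45-17:30.
Aarav ∩ Arjun ∩ Ana: ∅.
Aarav ∩ Arjun ∩ Ana ∩ Callum: ∅.
Aarav ∩ Arjun ∩ Ana ∩ Callum ∩ Jonas: ∅.
There is no time when everyone is free.

none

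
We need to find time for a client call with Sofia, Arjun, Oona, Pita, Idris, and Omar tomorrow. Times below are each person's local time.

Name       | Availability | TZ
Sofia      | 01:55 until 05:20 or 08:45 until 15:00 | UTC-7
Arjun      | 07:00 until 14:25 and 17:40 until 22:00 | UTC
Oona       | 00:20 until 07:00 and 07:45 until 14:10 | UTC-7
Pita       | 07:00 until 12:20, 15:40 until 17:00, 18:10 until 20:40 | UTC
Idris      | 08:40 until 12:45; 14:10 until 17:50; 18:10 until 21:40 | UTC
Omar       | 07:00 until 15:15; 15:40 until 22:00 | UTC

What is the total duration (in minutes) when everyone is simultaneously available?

355

Sofia in UTC: 08:55-12:20, 15:45-22:00 (add 7h to convert from UTC-7).
Arjun in UTC: 07:00-14:25, 17:40-22:00.
Oona in UTC: 07:20-14:00, 14:45-21:10 (add 7h to convert from UTC-7).
Pita in UTC: 07:00-12:20, 15:40-17:00, 18:10-20:40.
Idris in UTC: 08:40-12:45, 14:10-17:50, 18:10-21:40.
Omar in UTC: 07:00-15:15, 15:40-22:00.
Sofia ∩ Arjun: 08:55-12:20, 17:40-22:00.
Sofia ∩ Arjun ∩ Oona: 08:55-12:20, 17:40-21:10.
Sofia ∩ Arjun ∩ Oona ∩ Pita: 08:55-12:20, 18:10-20:40.
Sofia ∩ Arjun ∩ Oona ∩ Pita ∩ Idris: 08:55-12:20, 18:10-20:40.
Sofia ∩ Arjun ∩ Oona ∩ Pita ∩ Idris ∩ Omar: 08:55-12:20, 18:10-20:40.
So the common availability across everyone is 08:55-12:20, 18:10-20:40.
Summing the common windows: 205 + 150 = 355 minutes.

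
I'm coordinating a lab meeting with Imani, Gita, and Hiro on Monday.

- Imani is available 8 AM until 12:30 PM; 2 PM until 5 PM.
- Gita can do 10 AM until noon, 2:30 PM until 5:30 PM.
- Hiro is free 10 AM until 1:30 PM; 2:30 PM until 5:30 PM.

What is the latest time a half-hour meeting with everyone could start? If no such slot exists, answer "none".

Imani ∩ Gita: 10:00-12:00, 14:30-17:00.
Imani ∩ Gita ∩ Hiro: 10:00-12:00, 14:30-17:00.
Those are the intersection windows.
The last common window of at least 30 minutes is 14:30-17:00; a 30-minute meeting can start as late as 16:30 and still end by 17:00.

16:30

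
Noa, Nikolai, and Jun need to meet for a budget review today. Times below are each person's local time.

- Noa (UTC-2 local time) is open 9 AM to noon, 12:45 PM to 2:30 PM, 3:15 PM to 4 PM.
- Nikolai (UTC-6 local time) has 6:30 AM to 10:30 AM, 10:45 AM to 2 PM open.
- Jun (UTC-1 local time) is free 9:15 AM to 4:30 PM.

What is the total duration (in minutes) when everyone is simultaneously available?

Noa in UTC: 11:00-14:00, 14:45-16:30, 17:15-18:00 (add 2h to convert from UTC-2).
Nikolai in UTC: 12:30-16:30, 16:45-20:00 (add 6h to convert from UTC-6).
Jun in UTC: 10:15-17:30 (add 1h to convert from UTC-1).
Noa ∩ Nikolai: 12:30-14:00, 14:45-16:30, 17:15-18:00.
Noa ∩ Nikolai ∩ Jun: 12:30-14:00, 14:45-16:30, 17:15-17:30.
Summing the common windows: 90 + 105 + 15 = 210 minutes.

210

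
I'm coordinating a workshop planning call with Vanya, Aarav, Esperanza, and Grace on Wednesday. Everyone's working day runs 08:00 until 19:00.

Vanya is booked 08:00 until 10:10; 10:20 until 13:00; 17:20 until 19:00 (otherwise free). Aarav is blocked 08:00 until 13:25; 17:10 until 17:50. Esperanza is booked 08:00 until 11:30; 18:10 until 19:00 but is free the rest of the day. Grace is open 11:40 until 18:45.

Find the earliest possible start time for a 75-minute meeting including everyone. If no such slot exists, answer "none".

13:25

Vanya free: 10:10-10:20, 13:00-17:20 (invert busy blocks within the working day).
Aarav free: 13:25-17:10, 17:50-19:00 (invert busy blocks within the working day).
Esperanza free: 11:30-18:10 (invert busy blocks within the working day).
Grace free: 11:40-18:45.
Vanya ∩ Aarav: 13:25-17:10.
Vanya ∩ Aarav ∩ Esperanza: 13:25-17:10.
Vanya ∩ Aarav ∩ Esperanza ∩ Grace: 13:25-17:10.
Those are the intersection windows.
The first common window of at least 75 minutes is 13:25-17:10, so the earliest start is 13:25.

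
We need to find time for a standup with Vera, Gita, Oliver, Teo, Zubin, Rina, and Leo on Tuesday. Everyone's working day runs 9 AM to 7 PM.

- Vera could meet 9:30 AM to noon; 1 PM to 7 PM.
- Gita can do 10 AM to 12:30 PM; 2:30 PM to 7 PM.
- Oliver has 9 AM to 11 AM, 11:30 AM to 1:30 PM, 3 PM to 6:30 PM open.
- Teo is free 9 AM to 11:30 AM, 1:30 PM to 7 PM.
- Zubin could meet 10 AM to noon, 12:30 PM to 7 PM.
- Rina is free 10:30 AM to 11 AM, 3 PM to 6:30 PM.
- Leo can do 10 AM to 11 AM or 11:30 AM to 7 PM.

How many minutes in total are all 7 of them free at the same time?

Vera ∩ Gita: 10:00-12:00, 14:30-19:00.
Vera ∩ Gita ∩ Oliver: 10:00-11:00, 11:30-12:00, 15:00-18:30.
Vera ∩ Gita ∩ Oliver ∩ Teo: 10:00-11:00, 15:00-18:30.
Vera ∩ Gita ∩ Oliver ∩ Teo ∩ Zubin: 10:00-11:00, 15:00-18:30.
Vera ∩ Gita ∩ Oliver ∩ Teo ∩ Zubin ∩ Rina: 10:30-11:00, 15:00-18:30.
Vera ∩ Gita ∩ Oliver ∩ Teo ∩ Zubin ∩ Rina ∩ Leo: 10:30-11:00, 15:00-18:30.
Summing the common windows: 30 + 210 = 240 minutes.

240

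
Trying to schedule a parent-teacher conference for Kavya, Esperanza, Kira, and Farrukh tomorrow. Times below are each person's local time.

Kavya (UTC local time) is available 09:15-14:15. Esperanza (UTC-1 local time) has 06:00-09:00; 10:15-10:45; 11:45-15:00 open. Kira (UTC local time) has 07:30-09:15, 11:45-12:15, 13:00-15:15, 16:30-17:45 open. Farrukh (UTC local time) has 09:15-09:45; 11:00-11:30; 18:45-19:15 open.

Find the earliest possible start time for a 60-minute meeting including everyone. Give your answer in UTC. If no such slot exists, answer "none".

none

Kavya in UTC: 09:15-14:15.
Esperanza in UTC: 07:00-10:00, 11:15-11:45, 12:45-16:00 (add 1h to convert from UTC-1).
Kira in UTC: 07:30-09:15, 11:45-12:15, 13:00-15:15, 16:30-17:45.
Farrukh in UTC: 09:15-09:45, 11:00-11:30, 18:45-19:15.
Kavya ∩ Esperanza: 09:15-10:00, 11:15-11:45, 12:45-14:15.
Kavya ∩ Esperanza ∩ Kira: 13:00-14:15.
Kavya ∩ Esperanza ∩ Kira ∩ Farrukh: ∅.
There is no time when everyone is free.
No common window is at least 60 minutes long.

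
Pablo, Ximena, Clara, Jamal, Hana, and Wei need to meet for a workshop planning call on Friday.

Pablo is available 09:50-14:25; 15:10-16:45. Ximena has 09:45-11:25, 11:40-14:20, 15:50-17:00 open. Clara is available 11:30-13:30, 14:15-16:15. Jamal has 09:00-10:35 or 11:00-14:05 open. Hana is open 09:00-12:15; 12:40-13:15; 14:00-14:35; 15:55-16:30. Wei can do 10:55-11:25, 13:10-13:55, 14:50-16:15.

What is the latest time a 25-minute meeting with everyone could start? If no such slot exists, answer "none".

Pablo ∩ Ximena: 09:50-11:25, 11:40-14:20, 15:50-16:45.
Pablo ∩ Ximena ∩ Clara: 11:40-13:30, 14:15-14:20, 15:50-16:15.
Pablo ∩ Ximena ∩ Clara ∩ Jamal: 11:40-13:30.
Pablo ∩ Ximena ∩ Clara ∩ Jamal ∩ Hana: 11:40-12:15, 12:40-13:15.
Pablo ∩ Ximena ∩ Clara ∩ Jamal ∩ Hana ∩ Wei: 13:10-13:15.
So the common availability across everyone is 13:10-13:15.
No common window is at least 25 minutes long.

none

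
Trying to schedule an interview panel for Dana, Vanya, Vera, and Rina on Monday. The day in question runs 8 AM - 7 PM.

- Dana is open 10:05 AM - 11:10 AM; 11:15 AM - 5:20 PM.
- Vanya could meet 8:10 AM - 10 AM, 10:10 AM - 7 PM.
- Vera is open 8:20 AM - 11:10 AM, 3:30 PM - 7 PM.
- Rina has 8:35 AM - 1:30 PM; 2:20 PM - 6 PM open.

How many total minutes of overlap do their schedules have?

170

Dana ∩ Vanya: 10:10-11:10, 11:15-17:20.
Dana ∩ Vanya ∩ Vera: 10:10-11:10, 15:30-17:20.
Dana ∩ Vanya ∩ Vera ∩ Rina: 10:10-11:10, 15:30-17:20.
Those are the intersection windows.
Summing the common windows: 60 + 110 = 170 minutes.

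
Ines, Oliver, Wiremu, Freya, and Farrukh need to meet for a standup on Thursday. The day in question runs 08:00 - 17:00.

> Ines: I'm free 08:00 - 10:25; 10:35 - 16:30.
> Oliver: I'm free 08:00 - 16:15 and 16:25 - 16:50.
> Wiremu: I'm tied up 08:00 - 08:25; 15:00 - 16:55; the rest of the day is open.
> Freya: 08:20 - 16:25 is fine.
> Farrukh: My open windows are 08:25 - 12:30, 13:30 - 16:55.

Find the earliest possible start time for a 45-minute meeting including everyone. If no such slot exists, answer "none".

Ines free: 08:00-10:25, 10:35-16:30.
Oliver free: 08:00-16:15, 16:25-16:50.
Wiremu free: 08:25-15:00, 16:55-17:00 (invert busy blocks within the working day).
Freya free: 08:20-16:25.
Farrukh free: 08:25-12:30, 13:30-16:55.
Ines ∩ Oliver: 08:00-10:25, 10:35-16:15, 16:25-16:30.
Ines ∩ Oliver ∩ Wiremu: 08:25-10:25, 10:35-15:00.
Ines ∩ Oliver ∩ Wiremu ∩ Freya: 08:25-10:25, 10:35-15:00.
Ines ∩ Oliver ∩ Wiremu ∩ Freya ∩ Farrukh: 08:25-10:25, 10:35-12:30, 13:30-15:00.
Those are the intersection windows.
The first common window of at least 45 minutes is 08:25-10:25, so the earliest start is 08:25.

08:25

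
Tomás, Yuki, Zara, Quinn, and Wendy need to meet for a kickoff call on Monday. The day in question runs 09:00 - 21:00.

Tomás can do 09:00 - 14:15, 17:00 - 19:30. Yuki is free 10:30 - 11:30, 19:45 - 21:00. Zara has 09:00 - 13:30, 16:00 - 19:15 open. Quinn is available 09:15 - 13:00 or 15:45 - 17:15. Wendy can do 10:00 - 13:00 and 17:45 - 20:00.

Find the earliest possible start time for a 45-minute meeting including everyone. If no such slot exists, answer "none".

10:30

Tomás ∩ Yuki: 10:30-11:30.
Tomás ∩ Yuki ∩ Zara: 10:30-11:30.
Tomás ∩ Yuki ∩ Zara ∩ Quinn: 10:30-11:30.
Tomás ∩ Yuki ∩ Zara ∩ Quinn ∩ Wendy: 10:30-11:30.
The first common window of at least 45 minutes is 10:30-11:30, so the earliest start is 10:30.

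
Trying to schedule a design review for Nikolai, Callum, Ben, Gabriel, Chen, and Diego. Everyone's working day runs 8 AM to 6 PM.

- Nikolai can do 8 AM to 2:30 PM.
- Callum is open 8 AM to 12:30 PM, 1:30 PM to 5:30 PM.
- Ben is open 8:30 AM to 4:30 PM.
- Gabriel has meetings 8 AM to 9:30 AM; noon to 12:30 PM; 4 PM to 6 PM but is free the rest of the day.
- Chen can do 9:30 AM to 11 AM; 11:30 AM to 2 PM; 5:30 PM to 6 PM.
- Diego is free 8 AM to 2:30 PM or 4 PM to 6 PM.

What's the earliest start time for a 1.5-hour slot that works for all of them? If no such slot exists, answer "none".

Nikolai free: 08:00-14:30.
Callum free: 08:00-12:30, 13:30-17:30.
Ben free: 08:30-16:30.
Gabriel free: 09:30-12:00, 12:30-16:00 (invert busy blocks within the working day).
Chen free: 09:30-11:00, 11:30-14:00, 17:30-18:00.
Diego free: 08:00-14:30, 16:00-18:00.
Nikolai ∩ Callum: 08:00-12:30, 13:30-14:30.
Nikolai ∩ Callum ∩ Ben: 08:30-12:30, 13:30-14:30.
Nikolai ∩ Callum ∩ Ben ∩ Gabriel: 09:30-12:00, 13:30-14:30.
Nikolai ∩ Callum ∩ Ben ∩ Gabriel ∩ Chen: 09:30-11:00, 11:30-12:00, 13:30-14:00.
Nikolai ∩ Callum ∩ Ben ∩ Gabriel ∩ Chen ∩ Diego: 09:30-11:00, 11:30-12:00, 13:30-14:00.
The first common window of at least 90 minutes is 09:30-11:00, so the earliest start is 09:30.

09:30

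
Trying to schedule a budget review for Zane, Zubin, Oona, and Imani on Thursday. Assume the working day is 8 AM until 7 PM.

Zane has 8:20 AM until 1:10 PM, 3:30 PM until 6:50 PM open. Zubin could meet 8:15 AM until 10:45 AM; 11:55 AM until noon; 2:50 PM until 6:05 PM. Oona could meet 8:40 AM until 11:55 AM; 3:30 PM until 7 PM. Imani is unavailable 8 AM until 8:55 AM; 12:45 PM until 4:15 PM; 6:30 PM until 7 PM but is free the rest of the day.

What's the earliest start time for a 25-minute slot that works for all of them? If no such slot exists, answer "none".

08:55

Zane free: 08:20-13:10, 15:30-18:50.
Zubin free: 08:15-10:45, 11:55-12:00, 14:50-18:05.
Oona free: 08:40-11:55, 15:30-19:00.
Imani free: 08:55-12:45, 16:15-18:30 (invert busy blocks within the working day).
Zane ∩ Zubin: 08:20-10:45, 11:55-12:00, 15:30-18:05.
Zane ∩ Zubin ∩ Oona: 08:40-10:45, 15:30-18:05.
Zane ∩ Zubin ∩ Oona ∩ Imani: 08:55-10:45, 16:15-18:05.
So the common availability across everyone is 08:55-10:45, 16:15-18:05.
The first common window of at least 25 minutes is 08:55-10:45, so the earliest start is 08:55.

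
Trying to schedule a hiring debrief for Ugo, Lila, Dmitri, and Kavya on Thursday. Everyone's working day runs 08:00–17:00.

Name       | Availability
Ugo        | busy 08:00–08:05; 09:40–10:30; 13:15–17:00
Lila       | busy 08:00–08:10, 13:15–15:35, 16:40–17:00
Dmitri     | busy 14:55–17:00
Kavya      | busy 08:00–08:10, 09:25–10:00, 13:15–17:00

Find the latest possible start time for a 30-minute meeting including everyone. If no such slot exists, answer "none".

Ugo free: 08:05-09:40, 10:30-13:15 (invert busy blocks within the working day).
Lila free: 08:10-13:15, 15:35-16:40 (invert busy blocks within the working day).
Dmitri free: 08:00-14:55 (invert busy blocks within the working day).
Kavya free: 08:10-09:25, 10:00-13:15 (invert busy blocks within the working day).
Ugo ∩ Lila: 08:10-09:40, 10:30-13:15.
Ugo ∩ Lila ∩ Dmitri: 08:10-09:40, 10:30-13:15.
Ugo ∩ Lila ∩ Dmitri ∩ Kavya: 08:10-09:25, 10:30-13:15.
The last common window of at least 30 minutes is 10:30-13:15; a 30-minute meeting can start as late as 12:45 and still end by 13:15.

12:45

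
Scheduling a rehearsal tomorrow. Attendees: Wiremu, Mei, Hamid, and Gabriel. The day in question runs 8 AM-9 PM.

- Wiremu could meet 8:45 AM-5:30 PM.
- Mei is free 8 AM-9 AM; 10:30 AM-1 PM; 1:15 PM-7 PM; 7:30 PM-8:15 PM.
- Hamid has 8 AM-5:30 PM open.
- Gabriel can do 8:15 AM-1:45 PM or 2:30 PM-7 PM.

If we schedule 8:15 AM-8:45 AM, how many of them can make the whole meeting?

3

Mei, Hamid, and Gabriel can make the full 08:15-08:45 slot — that's 3.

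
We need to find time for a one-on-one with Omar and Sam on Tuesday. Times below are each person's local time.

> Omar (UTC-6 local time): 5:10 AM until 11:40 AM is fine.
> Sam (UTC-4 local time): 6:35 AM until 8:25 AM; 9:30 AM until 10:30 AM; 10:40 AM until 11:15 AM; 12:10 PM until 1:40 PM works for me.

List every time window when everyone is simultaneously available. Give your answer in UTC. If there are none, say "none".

Omar in UTC: 11:10-17:40 (add 6h to convert from UTC-6).
Sam in UTC: 10:35-12:25, 13:30-14:30, 14:40-15:15, 16:10-17:40 (add 4h to convert from UTC-4).
Omar ∩ Sam: 11:10-12:25, 13:30-14:30, 14:40-15:15, 16:10-17:40.

11:10-12:25, 13:30-14:30, 14:40-15:15, 16:10-17:40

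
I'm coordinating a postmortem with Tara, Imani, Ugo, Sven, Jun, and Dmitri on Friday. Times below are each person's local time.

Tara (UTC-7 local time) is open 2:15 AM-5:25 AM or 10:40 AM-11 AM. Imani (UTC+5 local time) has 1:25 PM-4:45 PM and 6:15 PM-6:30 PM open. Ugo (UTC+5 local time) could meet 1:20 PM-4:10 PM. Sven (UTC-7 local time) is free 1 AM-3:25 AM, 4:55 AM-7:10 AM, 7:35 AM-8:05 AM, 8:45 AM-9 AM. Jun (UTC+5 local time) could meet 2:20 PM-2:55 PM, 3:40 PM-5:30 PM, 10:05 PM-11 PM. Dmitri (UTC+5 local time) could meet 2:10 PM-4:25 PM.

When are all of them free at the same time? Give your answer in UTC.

Tara in UTC: 09:15-12:25, 17:40-18:00 (add 7h to convert from UTC-7).
Imani in UTC: 08:25-11:45, 13:15-13:30 (subtract 5h to convert from UTC+5).
Ugo in UTC: 08:20-11:10 (subtract 5h to convert from UTC+5).
Sven in UTC: 08:00-10:25, 11:55-14:10, 14:35-15:05, 15:45-16:00 (add 7h to convert from UTC-7).
Jun in UTC: 09:20-09:55, 10:40-12:30, 17:05-18:00 (subtract 5h to convert from UTC+5).
Dmitri in UTC: 09:10-11:25 (subtract 5h to convert from UTC+5).
Tara ∩ Imani: 09:15-11:45.
Tara ∩ Imani ∩ Ugo: 09:15-11:10.
Tara ∩ Imani ∩ Ugo ∩ Sven: 09:15-10:25.
Tara ∩ Imani ∩ Ugo ∩ Sven ∩ Jun: 09:20-09:55.
Tara ∩ Imani ∩ Ugo ∩ Sven ∩ Jun ∩ Dmitri: 09:20-09:55.

09:20-09:55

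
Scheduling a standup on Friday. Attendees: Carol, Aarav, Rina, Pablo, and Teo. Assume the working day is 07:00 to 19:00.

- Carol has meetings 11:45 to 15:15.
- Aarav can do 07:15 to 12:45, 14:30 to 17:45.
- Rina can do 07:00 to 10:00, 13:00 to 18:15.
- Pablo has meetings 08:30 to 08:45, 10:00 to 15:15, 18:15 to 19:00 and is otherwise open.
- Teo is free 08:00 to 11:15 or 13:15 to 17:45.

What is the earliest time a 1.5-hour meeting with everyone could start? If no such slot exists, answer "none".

Carol free: 07:00-11:45, 15:15-19:00 (invert busy blocks within the working day).
Aarav free: 07:15-12:45, 14:30-17:45.
Rina free: 07:00-10:00, 13:00-18:15.
Pablo free: 07:00-08:30, 08:45-10:00, 15:15-18:15 (invert busy blocks within the working day).
Teo free: 08:00-11:15, 13:15-17:45.
Carol ∩ Aarav: 07:15-11:45, 15:15-17:45.
Carol ∩ Aarav ∩ Rina: 07:15-10:00, 15:15-17:45.
Carol ∩ Aarav ∩ Rina ∩ Pablo: 07:15-08:30, 08:45-10:00, 15:15-17:45.
Carol ∩ Aarav ∩ Rina ∩ Pablo ∩ Teo: 08:00-08:30, 08:45-10:00, 15:15-17:45.
The first common window of at least 90 minutes is 15:15-17:45, so the earliest start is 15:15.

15:15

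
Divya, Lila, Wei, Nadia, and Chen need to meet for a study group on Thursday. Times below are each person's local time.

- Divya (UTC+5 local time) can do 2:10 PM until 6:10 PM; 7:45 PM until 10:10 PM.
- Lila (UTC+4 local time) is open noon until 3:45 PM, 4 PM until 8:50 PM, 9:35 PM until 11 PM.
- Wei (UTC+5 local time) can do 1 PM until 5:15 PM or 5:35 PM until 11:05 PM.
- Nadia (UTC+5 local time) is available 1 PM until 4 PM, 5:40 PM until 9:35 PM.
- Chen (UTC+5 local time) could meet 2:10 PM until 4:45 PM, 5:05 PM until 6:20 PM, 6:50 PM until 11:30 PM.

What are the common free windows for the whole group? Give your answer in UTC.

09:10-11:00, 12:40-13:10, 14:45-16:35

Divya in UTC: 09:10-13:10, 14:45-17:10 (subtract 5h to convert from UTC+5).
Lila in UTC: 08:00-11:45, 12:00-16:50, 17:35-19:00 (subtract 4h to convert from UTC+4).
Wei in UTC: 08:00-12:15, 12:35-18:05 (subtract 5h to convert from UTC+5).
Nadia in UTC: 08:00-11:00, 12:40-16:35 (subtract 5h to convert from UTC+5).
Chen in UTC: 09:10-11:45, 12:05-13:20, 13:50-18:30 (subtract 5h to convert from UTC+5).
Divya ∩ Lila: 09:10-11:45, 12:00-13:10, 14:45-16:50.
Divya ∩ Lila ∩ Wei: 09:10-11:45, 12:00-12:15, 12:35-13:10, 14:45-16:50.
Divya ∩ Lila ∩ Wei ∩ Nadia: 09:10-11:00, 12:40-13:10, 14:45-16:35.
Divya ∩ Lila ∩ Wei ∩ Nadia ∩ Chen: 09:10-11:00, 12:40-13:10, 14:45-16:35.
Those are the intersection windows.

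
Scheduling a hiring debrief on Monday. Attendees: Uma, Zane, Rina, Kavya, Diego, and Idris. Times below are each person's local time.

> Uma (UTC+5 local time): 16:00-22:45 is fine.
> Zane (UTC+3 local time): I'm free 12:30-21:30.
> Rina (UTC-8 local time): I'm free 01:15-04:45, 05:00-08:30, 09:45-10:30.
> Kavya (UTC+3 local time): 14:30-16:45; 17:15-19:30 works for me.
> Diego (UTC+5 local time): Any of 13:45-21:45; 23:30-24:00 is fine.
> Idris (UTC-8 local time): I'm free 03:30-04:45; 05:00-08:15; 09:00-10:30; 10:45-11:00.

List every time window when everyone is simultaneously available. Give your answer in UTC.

11:30-12:45, 13:00-13:45, 14:15-16:15

Uma in UTC: 11:00-17:45 (subtract 5h to convert from UTC+5).
Zane in UTC: 09:30-18:30 (subtract 3h to convert from UTC+3).
Rina in UTC: 09:15-12:45, 13:00-16:30, 17:45-18:30 (add 8h to convert from UTC-8).
Kavya in UTC: 11:30-13:45, 14:15-16:30 (subtract 3h to convert from UTC+3).
Diego in UTC: 08:45-16:45, 18:30-19:00 (subtract 5h to convert from UTC+5).
Idris in UTC: 11:30-12:45, 13:00-16:15, 17:00-18:30, 18:45-19:00 (add 8h to convert from UTC-8).
Uma ∩ Zane: 11:00-17:45.
Uma ∩ Zane ∩ Rina: 11:00-12:45, 13:00-16:30.
Uma ∩ Zane ∩ Rina ∩ Kavya: 11:30-12:45, 13:00-13:45, 14:15-16:30.
Uma ∩ Zane ∩ Rina ∩ Kavya ∩ Diego: 11:30-12:45, 13:00-13:45, 14:15-16:30.
Uma ∩ Zane ∩ Rina ∩ Kavya ∩ Diego ∩ Idris: 11:30-12:45, 13:00-13:45, 14:15-16:15.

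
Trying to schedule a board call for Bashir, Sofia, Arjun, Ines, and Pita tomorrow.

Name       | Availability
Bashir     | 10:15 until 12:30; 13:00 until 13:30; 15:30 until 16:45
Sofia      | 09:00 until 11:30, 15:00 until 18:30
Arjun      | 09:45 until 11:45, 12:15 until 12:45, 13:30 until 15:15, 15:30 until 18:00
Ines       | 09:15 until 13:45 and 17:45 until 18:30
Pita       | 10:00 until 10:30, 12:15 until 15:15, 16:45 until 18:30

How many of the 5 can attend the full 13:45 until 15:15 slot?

Arjun and Pita can make the full 13:45-15:15 slot — that's 2.

2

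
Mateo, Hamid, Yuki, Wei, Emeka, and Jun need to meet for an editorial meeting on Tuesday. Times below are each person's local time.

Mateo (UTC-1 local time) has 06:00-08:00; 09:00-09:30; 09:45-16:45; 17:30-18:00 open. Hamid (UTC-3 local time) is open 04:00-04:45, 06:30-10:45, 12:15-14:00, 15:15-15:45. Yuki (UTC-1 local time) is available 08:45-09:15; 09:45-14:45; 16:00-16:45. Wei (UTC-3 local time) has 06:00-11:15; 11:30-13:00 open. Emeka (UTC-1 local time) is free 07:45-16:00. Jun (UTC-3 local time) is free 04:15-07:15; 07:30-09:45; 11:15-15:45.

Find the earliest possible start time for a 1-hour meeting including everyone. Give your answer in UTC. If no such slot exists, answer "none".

Mateo in UTC: 07:00-09:00, 10:00-10:30, 10:45-17:45, 18:30-19:00 (add 1h to convert from UTC-1).
Hamid in UTC: 07:00-07:45, 09:30-13:45, 15:15-17:00, 18:15-18:45 (add 3h to convert from UTC-3).
Yuki in UTC: 09:45-10:15, 10:45-15:45, 17:00-17:45 (add 1h to convert from UTC-1).
Wei in UTC: 09:00-14:15, 14:30-16:00 (add 3h to convert from UTC-3).
Emeka in UTC: 08:45-17:00 (add 1h to convert from UTC-1).
Jun in UTC: 07:15-10:15, 10:30-12:45, 14:15-18:45 (add 3h to convert from UTC-3).
Mateo ∩ Hamid: 07:00-07:45, 10:00-10:30, 10:45-13:45, 15:15-17:00, 18:30-18:45.
Mateo ∩ Hamid ∩ Yuki: 10:00-10:15, 10:45-13:45, 15:15-15:45.
Mateo ∩ Hamid ∩ Yuki ∩ Wei: 10:00-10:15, 10:45-13:45, 15:15-15:45.
Mateo ∩ Hamid ∩ Yuki ∩ Wei ∩ Emeka: 10:00-10:15, 10:45-13:45, 15:15-15:45.
Mateo ∩ Hamid ∩ Yuki ∩ Wei ∩ Emeka ∩ Jun: 10:00-10:15, 10:45-12:45, 15:15-15:45.
So the common availability across everyone is 10:00-10:15, 10:45-12:45, 15:15-15:45.
The first common window of at least 60 minutes is 10:45-12:45, so the earliest start is 10:45.

10:45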